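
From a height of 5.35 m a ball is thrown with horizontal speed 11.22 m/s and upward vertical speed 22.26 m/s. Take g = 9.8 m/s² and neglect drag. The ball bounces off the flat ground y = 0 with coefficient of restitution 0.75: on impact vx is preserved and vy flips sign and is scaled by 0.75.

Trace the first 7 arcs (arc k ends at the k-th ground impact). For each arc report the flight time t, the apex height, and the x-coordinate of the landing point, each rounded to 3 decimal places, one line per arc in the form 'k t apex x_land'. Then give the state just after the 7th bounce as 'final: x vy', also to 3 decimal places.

Arc 1: start y=5.350, vy=22.260 → t=4.772, apex=30.631, x_land=53.538, impact vy=-24.502
  bounce: vy ← 0.75·24.502 = 18.377
Arc 2: start y=0.000, vy=18.377 → t=3.750, apex=17.230, x_land=95.617, impact vy=-18.377
  bounce: vy ← 0.75·18.377 = 13.783
Arc 3: start y=0.000, vy=13.783 → t=2.813, apex=9.692, x_land=127.177, impact vy=-13.783
  bounce: vy ← 0.75·13.783 = 10.337
Arc 4: start y=0.000, vy=10.337 → t=2.110, apex=5.452, x_land=150.846, impact vy=-10.337
  bounce: vy ← 0.75·10.337 = 7.753
Arc 5: start y=0.000, vy=7.753 → t=1.582, apex=3.067, x_land=168.598, impact vy=-7.753
  bounce: vy ← 0.75·7.753 = 5.815
Arc 6: start y=0.000, vy=5.815 → t=1.187, apex=1.725, x_land=181.912, impact vy=-5.815
  bounce: vy ← 0.75·5.815 = 4.361
Arc 7: start y=0.000, vy=4.361 → t=0.890, apex=0.970, x_land=191.898, impact vy=-4.361
  bounce: vy ← 0.75·4.361 = 3.271

1 4.772 30.631 53.538
2 3.750 17.230 95.617
3 2.813 9.692 127.177
4 2.110 5.452 150.846
5 1.582 3.067 168.598
6 1.187 1.725 181.912
7 0.890 0.970 191.898
final: 191.898 3.271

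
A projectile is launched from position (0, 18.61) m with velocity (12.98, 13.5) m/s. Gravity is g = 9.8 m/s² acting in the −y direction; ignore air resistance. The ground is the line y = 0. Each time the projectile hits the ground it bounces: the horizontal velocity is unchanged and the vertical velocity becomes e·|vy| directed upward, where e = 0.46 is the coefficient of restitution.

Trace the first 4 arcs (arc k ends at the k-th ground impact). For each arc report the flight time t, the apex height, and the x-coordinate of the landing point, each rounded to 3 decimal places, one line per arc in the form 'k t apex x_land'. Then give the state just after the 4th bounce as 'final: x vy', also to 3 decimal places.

1 3.764 27.908 48.858
2 2.196 5.905 77.357
3 1.010 1.250 90.467
4 0.465 0.264 96.497
final: 96.497 1.047

Arc 1: start y=18.610, vy=13.500 → t=3.764, apex=27.908, x_land=48.858, impact vy=-23.388
  bounce: vy ← 0.46·23.388 = 10.759
Arc 2: start y=0.000, vy=10.759 → t=2.196, apex=5.905, x_land=77.357, impact vy=-10.759
  bounce: vy ← 0.46·10.759 = 4.949
Arc 3: start y=0.000, vy=4.949 → t=1.010, apex=1.250, x_land=90.467, impact vy=-4.949
  bounce: vy ← 0.46·4.949 = 2.277
Arc 4: start y=0.000, vy=2.277 → t=0.465, apex=0.264, x_land=96.497, impact vy=-2.277
  bounce: vy ← 0.46·2.277 = 1.047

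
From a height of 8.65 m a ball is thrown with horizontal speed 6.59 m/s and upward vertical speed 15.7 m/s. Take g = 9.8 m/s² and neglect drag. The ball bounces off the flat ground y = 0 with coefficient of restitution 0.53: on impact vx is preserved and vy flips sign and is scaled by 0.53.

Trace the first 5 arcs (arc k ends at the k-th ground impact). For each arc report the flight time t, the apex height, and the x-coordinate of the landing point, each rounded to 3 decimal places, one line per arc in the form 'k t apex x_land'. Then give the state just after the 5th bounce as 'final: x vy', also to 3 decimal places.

1 3.683 21.226 24.273
2 2.206 5.962 38.812
3 1.169 1.675 46.518
4 0.620 0.470 50.602
5 0.328 0.132 52.766
final: 52.766 0.853

Arc 1: start y=8.650, vy=15.700 → t=3.683, apex=21.226, x_land=24.273, impact vy=-20.397
  bounce: vy ← 0.53·20.397 = 10.810
Arc 2: start y=0.000, vy=10.810 → t=2.206, apex=5.962, x_land=38.812, impact vy=-10.810
  bounce: vy ← 0.53·10.810 = 5.729
Arc 3: start y=0.000, vy=5.729 → t=1.169, apex=1.675, x_land=46.518, impact vy=-5.729
  bounce: vy ← 0.53·5.729 = 3.037
Arc 4: start y=0.000, vy=3.037 → t=0.620, apex=0.470, x_land=50.602, impact vy=-3.037
  bounce: vy ← 0.53·3.037 = 1.609
Arc 5: start y=0.000, vy=1.609 → t=0.328, apex=0.132, x_land=52.766, impact vy=-1.609
  bounce: vy ← 0.53·1.609 = 0.853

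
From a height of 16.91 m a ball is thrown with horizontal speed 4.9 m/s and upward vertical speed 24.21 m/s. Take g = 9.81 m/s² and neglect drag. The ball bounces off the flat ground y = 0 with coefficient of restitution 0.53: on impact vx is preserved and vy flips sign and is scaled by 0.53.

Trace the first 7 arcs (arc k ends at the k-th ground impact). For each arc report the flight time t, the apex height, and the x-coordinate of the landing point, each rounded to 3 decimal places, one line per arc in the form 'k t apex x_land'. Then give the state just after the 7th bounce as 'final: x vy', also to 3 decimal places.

Arc 1: start y=16.910, vy=24.210 → t=5.556, apex=46.784, x_land=27.226, impact vy=-30.297
  bounce: vy ← 0.53·30.297 = 16.057
Arc 2: start y=0.000, vy=16.057 → t=3.274, apex=13.142, x_land=43.267, impact vy=-16.057
  bounce: vy ← 0.53·16.057 = 8.510
Arc 3: start y=0.000, vy=8.510 → t=1.735, apex=3.691, x_land=51.768, impact vy=-8.510
  bounce: vy ← 0.53·8.510 = 4.511
Arc 4: start y=0.000, vy=4.511 → t=0.920, apex=1.037, x_land=56.274, impact vy=-4.511
  bounce: vy ← 0.53·4.511 = 2.391
Arc 5: start y=0.000, vy=2.391 → t=0.487, apex=0.291, x_land=58.662, impact vy=-2.391
  bounce: vy ← 0.53·2.391 = 1.267
Arc 6: start y=0.000, vy=1.267 → t=0.258, apex=0.082, x_land=59.928, impact vy=-1.267
  bounce: vy ← 0.53·1.267 = 0.672
Arc 7: start y=0.000, vy=0.672 → t=0.137, apex=0.023, x_land=60.599, impact vy=-0.672
  bounce: vy ← 0.53·0.672 = 0.356

1 5.556 46.784 27.226
2 3.274 13.142 43.267
3 1.735 3.691 51.768
4 0.920 1.037 56.274
5 0.487 0.291 58.662
6 0.258 0.082 59.928
7 0.137 0.023 60.599
final: 60.599 0.356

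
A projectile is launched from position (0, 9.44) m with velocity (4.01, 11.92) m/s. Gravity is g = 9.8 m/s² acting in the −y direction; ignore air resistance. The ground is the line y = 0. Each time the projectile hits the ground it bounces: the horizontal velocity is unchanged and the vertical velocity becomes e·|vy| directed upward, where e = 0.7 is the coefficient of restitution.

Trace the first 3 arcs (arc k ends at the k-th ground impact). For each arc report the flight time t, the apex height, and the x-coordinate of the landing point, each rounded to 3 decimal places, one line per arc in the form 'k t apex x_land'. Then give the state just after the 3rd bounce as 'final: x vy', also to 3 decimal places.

Arc 1: start y=9.440, vy=11.920 → t=3.062, apex=16.689, x_land=12.278, impact vy=-18.086
  bounce: vy ← 0.7·18.086 = 12.660
Arc 2: start y=0.000, vy=12.660 → t=2.584, apex=8.178, x_land=22.639, impact vy=-12.660
  bounce: vy ← 0.7·12.660 = 8.862
Arc 3: start y=0.000, vy=8.862 → t=1.809, apex=4.007, x_land=29.891, impact vy=-8.862
  bounce: vy ← 0.7·8.862 = 6.204

1 3.062 16.689 12.278
2 2.584 8.178 22.639
3 1.809 4.007 29.891
final: 29.891 6.204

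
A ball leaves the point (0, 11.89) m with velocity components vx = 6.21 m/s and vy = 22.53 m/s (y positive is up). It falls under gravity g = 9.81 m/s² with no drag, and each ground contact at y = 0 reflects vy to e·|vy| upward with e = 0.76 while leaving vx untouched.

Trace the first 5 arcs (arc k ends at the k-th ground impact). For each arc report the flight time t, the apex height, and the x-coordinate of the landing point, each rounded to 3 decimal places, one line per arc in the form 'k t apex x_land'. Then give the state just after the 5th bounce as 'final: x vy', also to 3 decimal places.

1 5.071 37.762 31.493
2 4.217 21.811 57.683
3 3.205 12.598 77.588
4 2.436 7.277 92.715
5 1.851 4.203 104.212
final: 104.212 6.901

Arc 1: start y=11.890, vy=22.530 → t=5.071, apex=37.762, x_land=31.493, impact vy=-27.219
  bounce: vy ← 0.76·27.219 = 20.687
Arc 2: start y=0.000, vy=20.687 → t=4.217, apex=21.811, x_land=57.683, impact vy=-20.687
  bounce: vy ← 0.76·20.687 = 15.722
Arc 3: start y=0.000, vy=15.722 → t=3.205, apex=12.598, x_land=77.588, impact vy=-15.722
  bounce: vy ← 0.76·15.722 = 11.949
Arc 4: start y=0.000, vy=11.949 → t=2.436, apex=7.277, x_land=92.715, impact vy=-11.949
  bounce: vy ← 0.76·11.949 = 9.081
Arc 5: start y=0.000, vy=9.081 → t=1.851, apex=4.203, x_land=104.212, impact vy=-9.081
  bounce: vy ← 0.76·9.081 = 6.901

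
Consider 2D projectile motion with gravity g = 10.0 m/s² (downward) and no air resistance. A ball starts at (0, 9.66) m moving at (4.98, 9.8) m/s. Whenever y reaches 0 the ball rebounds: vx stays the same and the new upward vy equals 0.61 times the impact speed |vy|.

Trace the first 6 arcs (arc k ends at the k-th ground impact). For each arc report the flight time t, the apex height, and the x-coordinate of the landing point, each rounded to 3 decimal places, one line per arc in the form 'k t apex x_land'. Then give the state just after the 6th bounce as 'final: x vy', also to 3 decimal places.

Arc 1: start y=9.660, vy=9.800 → t=2.681, apex=14.462, x_land=13.350, impact vy=-17.007
  bounce: vy ← 0.61·17.007 = 10.374
Arc 2: start y=0.000, vy=10.374 → t=2.075, apex=5.381, x_land=23.683, impact vy=-10.374
  bounce: vy ← 0.61·10.374 = 6.328
Arc 3: start y=0.000, vy=6.328 → t=1.266, apex=2.002, x_land=29.986, impact vy=-6.328
  bounce: vy ← 0.61·6.328 = 3.860
Arc 4: start y=0.000, vy=3.860 → t=0.772, apex=0.745, x_land=33.831, impact vy=-3.860
  bounce: vy ← 0.61·3.860 = 2.355
Arc 5: start y=0.000, vy=2.355 → t=0.471, apex=0.277, x_land=36.176, impact vy=-2.355
  bounce: vy ← 0.61·2.355 = 1.436
Arc 6: start y=0.000, vy=1.436 → t=0.287, apex=0.103, x_land=37.607, impact vy=-1.436
  bounce: vy ← 0.61·1.436 = 0.876

1 2.681 14.462 13.350
2 2.075 5.381 23.683
3 1.266 2.002 29.986
4 0.772 0.745 33.831
5 0.471 0.277 36.176
6 0.287 0.103 37.607
final: 37.607 0.876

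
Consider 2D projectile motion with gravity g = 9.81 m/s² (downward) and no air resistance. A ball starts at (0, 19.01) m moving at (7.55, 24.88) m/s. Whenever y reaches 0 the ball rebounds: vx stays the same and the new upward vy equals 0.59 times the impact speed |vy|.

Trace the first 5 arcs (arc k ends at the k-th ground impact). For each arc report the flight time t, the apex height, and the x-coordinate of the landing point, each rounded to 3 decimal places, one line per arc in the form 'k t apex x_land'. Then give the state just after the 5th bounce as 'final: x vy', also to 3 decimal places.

1 5.747 50.560 43.388
2 3.788 17.600 71.991
3 2.235 6.127 88.867
4 1.319 2.133 98.824
5 0.778 0.742 104.698
final: 104.698 2.252

Arc 1: start y=19.010, vy=24.880 → t=5.747, apex=50.560, x_land=43.388, impact vy=-31.496
  bounce: vy ← 0.59·31.496 = 18.583
Arc 2: start y=0.000, vy=18.583 → t=3.788, apex=17.600, x_land=71.991, impact vy=-18.583
  bounce: vy ← 0.59·18.583 = 10.964
Arc 3: start y=0.000, vy=10.964 → t=2.235, apex=6.127, x_land=88.867, impact vy=-10.964
  bounce: vy ← 0.59·10.964 = 6.469
Arc 4: start y=0.000, vy=6.469 → t=1.319, apex=2.133, x_land=98.824, impact vy=-6.469
  bounce: vy ← 0.59·6.469 = 3.816
Arc 5: start y=0.000, vy=3.816 → t=0.778, apex=0.742, x_land=104.698, impact vy=-3.816
  bounce: vy ← 0.59·3.816 = 2.252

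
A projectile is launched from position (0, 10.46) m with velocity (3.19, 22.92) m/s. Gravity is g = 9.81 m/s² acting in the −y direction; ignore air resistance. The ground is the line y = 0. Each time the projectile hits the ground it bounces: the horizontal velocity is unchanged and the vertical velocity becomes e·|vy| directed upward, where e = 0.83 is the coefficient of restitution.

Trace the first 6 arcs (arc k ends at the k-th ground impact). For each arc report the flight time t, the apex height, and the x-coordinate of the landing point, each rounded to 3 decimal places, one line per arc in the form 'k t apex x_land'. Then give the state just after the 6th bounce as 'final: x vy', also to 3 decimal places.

Arc 1: start y=10.460, vy=22.920 → t=5.092, apex=37.235, x_land=16.242, impact vy=-27.029
  bounce: vy ← 0.83·27.029 = 22.434
Arc 2: start y=0.000, vy=22.434 → t=4.574, apex=25.651, x_land=30.832, impact vy=-22.434
  bounce: vy ← 0.83·22.434 = 18.620
Arc 3: start y=0.000, vy=18.620 → t=3.796, apex=17.671, x_land=42.942, impact vy=-18.620
  bounce: vy ← 0.83·18.620 = 15.455
Arc 4: start y=0.000, vy=15.455 → t=3.151, apex=12.174, x_land=52.993, impact vy=-15.455
  bounce: vy ← 0.83·15.455 = 12.827
Arc 5: start y=0.000, vy=12.827 → t=2.615, apex=8.386, x_land=61.335, impact vy=-12.827
  bounce: vy ← 0.83·12.827 = 10.647
Arc 6: start y=0.000, vy=10.647 → t=2.171, apex=5.777, x_land=68.260, impact vy=-10.647
  bounce: vy ← 0.83·10.647 = 8.837

1 5.092 37.235 16.242
2 4.574 25.651 30.832
3 3.796 17.671 42.942
4 3.151 12.174 52.993
5 2.615 8.386 61.335
6 2.171 5.777 68.260
final: 68.260 8.837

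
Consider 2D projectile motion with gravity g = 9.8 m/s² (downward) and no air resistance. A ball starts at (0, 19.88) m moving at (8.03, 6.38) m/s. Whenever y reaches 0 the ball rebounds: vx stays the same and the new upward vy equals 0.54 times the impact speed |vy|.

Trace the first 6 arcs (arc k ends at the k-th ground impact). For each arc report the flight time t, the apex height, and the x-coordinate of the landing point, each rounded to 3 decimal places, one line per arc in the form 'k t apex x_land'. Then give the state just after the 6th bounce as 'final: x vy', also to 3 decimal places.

Arc 1: start y=19.880, vy=6.380 → t=2.768, apex=21.957, x_land=22.226, impact vy=-20.745
  bounce: vy ← 0.54·20.745 = 11.202
Arc 2: start y=0.000, vy=11.202 → t=2.286, apex=6.403, x_land=40.584, impact vy=-11.202
  bounce: vy ← 0.54·11.202 = 6.049
Arc 3: start y=0.000, vy=6.049 → t=1.235, apex=1.867, x_land=50.497, impact vy=-6.049
  bounce: vy ← 0.54·6.049 = 3.267
Arc 4: start y=0.000, vy=3.267 → t=0.667, apex=0.544, x_land=55.850, impact vy=-3.267
  bounce: vy ← 0.54·3.267 = 1.764
Arc 5: start y=0.000, vy=1.764 → t=0.360, apex=0.159, x_land=58.741, impact vy=-1.764
  bounce: vy ← 0.54·1.764 = 0.953
Arc 6: start y=0.000, vy=0.953 → t=0.194, apex=0.046, x_land=60.302, impact vy=-0.953
  bounce: vy ← 0.54·0.953 = 0.514

1 2.768 21.957 22.226
2 2.286 6.403 40.584
3 1.235 1.867 50.497
4 0.667 0.544 55.850
5 0.360 0.159 58.741
6 0.194 0.046 60.302
final: 60.302 0.514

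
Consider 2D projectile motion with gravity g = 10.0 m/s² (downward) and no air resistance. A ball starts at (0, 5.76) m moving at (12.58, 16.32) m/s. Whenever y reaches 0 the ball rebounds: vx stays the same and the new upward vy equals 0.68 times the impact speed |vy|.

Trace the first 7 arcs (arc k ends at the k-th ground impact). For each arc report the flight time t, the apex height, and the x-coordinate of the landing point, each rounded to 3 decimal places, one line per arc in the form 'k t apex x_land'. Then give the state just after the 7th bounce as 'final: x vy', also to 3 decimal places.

1 3.585 19.077 45.103
2 2.657 8.821 78.522
3 1.806 4.079 101.247
4 1.228 1.886 116.700
5 0.835 0.872 127.208
6 0.568 0.403 134.353
7 0.386 0.186 139.212
final: 139.212 1.313

Arc 1: start y=5.760, vy=16.320 → t=3.585, apex=19.077, x_land=45.103, impact vy=-19.533
  bounce: vy ← 0.68·19.533 = 13.283
Arc 2: start y=0.000, vy=13.283 → t=2.657, apex=8.821, x_land=78.522, impact vy=-13.283
  bounce: vy ← 0.68·13.283 = 9.032
Arc 3: start y=0.000, vy=9.032 → t=1.806, apex=4.079, x_land=101.247, impact vy=-9.032
  bounce: vy ← 0.68·9.032 = 6.142
Arc 4: start y=0.000, vy=6.142 → t=1.228, apex=1.886, x_land=116.700, impact vy=-6.142
  bounce: vy ← 0.68·6.142 = 4.176
Arc 5: start y=0.000, vy=4.176 → t=0.835, apex=0.872, x_land=127.208, impact vy=-4.176
  bounce: vy ← 0.68·4.176 = 2.840
Arc 6: start y=0.000, vy=2.840 → t=0.568, apex=0.403, x_land=134.353, impact vy=-2.840
  bounce: vy ← 0.68·2.840 = 1.931
Arc 7: start y=0.000, vy=1.931 → t=0.386, apex=0.186, x_land=139.212, impact vy=-1.931
  bounce: vy ← 0.68·1.931 = 1.313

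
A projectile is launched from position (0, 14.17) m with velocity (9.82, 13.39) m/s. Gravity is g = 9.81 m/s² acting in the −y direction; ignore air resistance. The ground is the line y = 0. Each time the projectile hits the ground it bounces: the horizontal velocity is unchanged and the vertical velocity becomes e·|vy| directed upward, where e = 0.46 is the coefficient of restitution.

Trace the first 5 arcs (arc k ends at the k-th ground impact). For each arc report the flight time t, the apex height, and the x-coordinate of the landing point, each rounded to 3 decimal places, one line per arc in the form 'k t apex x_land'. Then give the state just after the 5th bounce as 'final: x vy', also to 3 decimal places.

Arc 1: start y=14.170, vy=13.390 → t=3.545, apex=23.308, x_land=34.810, impact vy=-21.385
  bounce: vy ← 0.46·21.385 = 9.837
Arc 2: start y=0.000, vy=9.837 → t=2.006, apex=4.932, x_land=54.504, impact vy=-9.837
  bounce: vy ← 0.46·9.837 = 4.525
Arc 3: start y=0.000, vy=4.525 → t=0.923, apex=1.044, x_land=63.563, impact vy=-4.525
  bounce: vy ← 0.46·4.525 = 2.082
Arc 4: start y=0.000, vy=2.082 → t=0.424, apex=0.221, x_land=67.731, impact vy=-2.082
  bounce: vy ← 0.46·2.082 = 0.957
Arc 5: start y=0.000, vy=0.957 → t=0.195, apex=0.047, x_land=69.648, impact vy=-0.957
  bounce: vy ← 0.46·0.957 = 0.440

1 3.545 23.308 34.810
2 2.006 4.932 54.504
3 0.923 1.044 63.563
4 0.424 0.221 67.731
5 0.195 0.047 69.648
final: 69.648 0.440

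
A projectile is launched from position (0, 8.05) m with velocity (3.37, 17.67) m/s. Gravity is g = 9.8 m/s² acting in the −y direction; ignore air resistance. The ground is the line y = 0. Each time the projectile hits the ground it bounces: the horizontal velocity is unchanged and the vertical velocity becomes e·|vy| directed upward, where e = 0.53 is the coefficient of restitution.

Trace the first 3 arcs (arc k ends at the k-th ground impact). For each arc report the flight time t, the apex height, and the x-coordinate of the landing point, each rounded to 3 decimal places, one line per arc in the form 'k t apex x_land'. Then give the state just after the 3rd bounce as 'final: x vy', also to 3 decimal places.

1 4.015 23.980 13.531
2 2.345 6.736 21.434
3 1.243 1.892 25.622
final: 25.622 3.228

Arc 1: start y=8.050, vy=17.670 → t=4.015, apex=23.980, x_land=13.531, impact vy=-21.680
  bounce: vy ← 0.53·21.680 = 11.490
Arc 2: start y=0.000, vy=11.490 → t=2.345, apex=6.736, x_land=21.434, impact vy=-11.490
  bounce: vy ← 0.53·11.490 = 6.090
Arc 3: start y=0.000, vy=6.090 → t=1.243, apex=1.892, x_land=25.622, impact vy=-6.090
  bounce: vy ← 0.53·6.090 = 3.228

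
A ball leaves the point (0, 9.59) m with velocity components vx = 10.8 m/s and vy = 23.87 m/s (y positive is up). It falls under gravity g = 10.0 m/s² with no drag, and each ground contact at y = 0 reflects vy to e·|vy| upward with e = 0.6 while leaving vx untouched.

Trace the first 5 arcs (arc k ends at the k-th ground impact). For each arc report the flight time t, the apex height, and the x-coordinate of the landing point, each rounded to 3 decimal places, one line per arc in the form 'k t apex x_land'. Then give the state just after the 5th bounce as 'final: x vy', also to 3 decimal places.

1 5.147 38.079 55.584
2 3.312 13.708 91.349
3 1.987 4.935 112.808
4 1.192 1.777 125.684
5 0.715 0.640 133.409
final: 133.409 2.146

Arc 1: start y=9.590, vy=23.870 → t=5.147, apex=38.079, x_land=55.584, impact vy=-27.597
  bounce: vy ← 0.6·27.597 = 16.558
Arc 2: start y=0.000, vy=16.558 → t=3.312, apex=13.708, x_land=91.349, impact vy=-16.558
  bounce: vy ← 0.6·16.558 = 9.935
Arc 3: start y=0.000, vy=9.935 → t=1.987, apex=4.935, x_land=112.808, impact vy=-9.935
  bounce: vy ← 0.6·9.935 = 5.961
Arc 4: start y=0.000, vy=5.961 → t=1.192, apex=1.777, x_land=125.684, impact vy=-5.961
  bounce: vy ← 0.6·5.961 = 3.577
Arc 5: start y=0.000, vy=3.577 → t=0.715, apex=0.640, x_land=133.409, impact vy=-3.577
  bounce: vy ← 0.6·3.577 = 2.146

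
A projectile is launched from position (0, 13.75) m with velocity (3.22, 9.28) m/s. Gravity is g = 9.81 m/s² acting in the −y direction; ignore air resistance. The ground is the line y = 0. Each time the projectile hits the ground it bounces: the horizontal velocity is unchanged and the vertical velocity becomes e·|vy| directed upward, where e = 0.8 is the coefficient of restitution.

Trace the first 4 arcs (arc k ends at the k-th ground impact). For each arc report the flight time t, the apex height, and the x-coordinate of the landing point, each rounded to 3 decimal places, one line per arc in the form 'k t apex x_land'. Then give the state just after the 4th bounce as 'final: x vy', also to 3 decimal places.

Arc 1: start y=13.750, vy=9.280 → t=2.869, apex=18.139, x_land=9.238, impact vy=-18.865
  bounce: vy ← 0.8·18.865 = 15.092
Arc 2: start y=0.000, vy=15.092 → t=3.077, apex=11.609, x_land=19.146, impact vy=-15.092
  bounce: vy ← 0.8·15.092 = 12.074
Arc 3: start y=0.000, vy=12.074 → t=2.462, apex=7.430, x_land=27.072, impact vy=-12.074
  bounce: vy ← 0.8·12.074 = 9.659
Arc 4: start y=0.000, vy=9.659 → t=1.969, apex=4.755, x_land=33.413, impact vy=-9.659
  bounce: vy ← 0.8·9.659 = 7.727

1 2.869 18.139 9.238
2 3.077 11.609 19.146
3 2.462 7.430 27.072
4 1.969 4.755 33.413
final: 33.413 7.727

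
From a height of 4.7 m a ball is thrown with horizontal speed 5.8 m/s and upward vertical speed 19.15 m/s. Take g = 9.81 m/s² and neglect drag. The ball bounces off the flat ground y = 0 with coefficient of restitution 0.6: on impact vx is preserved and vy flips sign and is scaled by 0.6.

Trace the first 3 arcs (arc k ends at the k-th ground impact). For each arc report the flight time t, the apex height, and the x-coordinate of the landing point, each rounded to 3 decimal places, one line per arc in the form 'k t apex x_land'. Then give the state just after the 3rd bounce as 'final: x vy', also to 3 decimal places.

Arc 1: start y=4.700, vy=19.150 → t=4.136, apex=23.391, x_land=23.988, impact vy=-21.423
  bounce: vy ← 0.6·21.423 = 12.854
Arc 2: start y=0.000, vy=12.854 → t=2.621, apex=8.421, x_land=39.187, impact vy=-12.854
  bounce: vy ← 0.6·12.854 = 7.712
Arc 3: start y=0.000, vy=7.712 → t=1.572, apex=3.032, x_land=48.306, impact vy=-7.712
  bounce: vy ← 0.6·7.712 = 4.627

1 4.136 23.391 23.988
2 2.621 8.421 39.187
3 1.572 3.032 48.306
final: 48.306 4.627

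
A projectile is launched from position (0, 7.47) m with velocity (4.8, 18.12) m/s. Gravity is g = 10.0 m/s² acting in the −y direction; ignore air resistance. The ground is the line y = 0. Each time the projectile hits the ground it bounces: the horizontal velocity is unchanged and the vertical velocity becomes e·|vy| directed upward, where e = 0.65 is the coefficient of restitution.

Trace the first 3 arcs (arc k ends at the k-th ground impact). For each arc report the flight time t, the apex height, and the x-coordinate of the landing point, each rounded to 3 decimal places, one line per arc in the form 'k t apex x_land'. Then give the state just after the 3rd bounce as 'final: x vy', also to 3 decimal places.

1 3.998 23.887 19.189
2 2.841 10.092 32.828
3 1.847 4.264 41.693
final: 41.693 6.003

Arc 1: start y=7.470, vy=18.120 → t=3.998, apex=23.887, x_land=19.189, impact vy=-21.857
  bounce: vy ← 0.65·21.857 = 14.207
Arc 2: start y=0.000, vy=14.207 → t=2.841, apex=10.092, x_land=32.828, impact vy=-14.207
  bounce: vy ← 0.65·14.207 = 9.235
Arc 3: start y=0.000, vy=9.235 → t=1.847, apex=4.264, x_land=41.693, impact vy=-9.235
  bounce: vy ← 0.65·9.235 = 6.003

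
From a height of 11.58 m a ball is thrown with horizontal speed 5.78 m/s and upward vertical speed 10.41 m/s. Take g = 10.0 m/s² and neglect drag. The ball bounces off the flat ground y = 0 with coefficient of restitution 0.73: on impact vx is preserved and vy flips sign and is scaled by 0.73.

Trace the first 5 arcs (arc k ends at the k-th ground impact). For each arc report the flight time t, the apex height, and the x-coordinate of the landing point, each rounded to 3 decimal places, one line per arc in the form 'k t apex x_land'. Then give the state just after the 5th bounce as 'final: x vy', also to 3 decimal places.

1 2.885 16.998 16.674
2 2.692 9.058 32.234
3 1.965 4.827 43.592
4 1.435 2.572 51.884
5 1.047 1.371 57.937
final: 57.937 3.822

Arc 1: start y=11.580, vy=10.410 → t=2.885, apex=16.998, x_land=16.674, impact vy=-18.438
  bounce: vy ← 0.73·18.438 = 13.460
Arc 2: start y=0.000, vy=13.460 → t=2.692, apex=9.058, x_land=32.234, impact vy=-13.460
  bounce: vy ← 0.73·13.460 = 9.826
Arc 3: start y=0.000, vy=9.826 → t=1.965, apex=4.827, x_land=43.592, impact vy=-9.826
  bounce: vy ← 0.73·9.826 = 7.173
Arc 4: start y=0.000, vy=7.173 → t=1.435, apex=2.572, x_land=51.884, impact vy=-7.173
  bounce: vy ← 0.73·7.173 = 5.236
Arc 5: start y=0.000, vy=5.236 → t=1.047, apex=1.371, x_land=57.937, impact vy=-5.236
  bounce: vy ← 0.73·5.236 = 3.822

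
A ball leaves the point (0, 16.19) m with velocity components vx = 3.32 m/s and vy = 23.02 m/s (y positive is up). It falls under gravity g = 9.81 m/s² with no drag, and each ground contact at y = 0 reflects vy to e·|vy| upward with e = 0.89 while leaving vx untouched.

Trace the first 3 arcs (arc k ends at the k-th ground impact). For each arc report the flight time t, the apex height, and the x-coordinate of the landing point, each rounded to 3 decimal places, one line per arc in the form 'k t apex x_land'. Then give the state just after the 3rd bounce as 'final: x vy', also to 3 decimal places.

1 5.314 43.199 17.643
2 5.282 34.218 35.181
3 4.701 27.104 50.790
final: 50.790 20.524

Arc 1: start y=16.190, vy=23.020 → t=5.314, apex=43.199, x_land=17.643, impact vy=-29.113
  bounce: vy ← 0.89·29.113 = 25.911
Arc 2: start y=0.000, vy=25.911 → t=5.282, apex=34.218, x_land=35.181, impact vy=-25.911
  bounce: vy ← 0.89·25.911 = 23.060
Arc 3: start y=0.000, vy=23.060 → t=4.701, apex=27.104, x_land=50.790, impact vy=-23.060
  bounce: vy ← 0.89·23.060 = 20.524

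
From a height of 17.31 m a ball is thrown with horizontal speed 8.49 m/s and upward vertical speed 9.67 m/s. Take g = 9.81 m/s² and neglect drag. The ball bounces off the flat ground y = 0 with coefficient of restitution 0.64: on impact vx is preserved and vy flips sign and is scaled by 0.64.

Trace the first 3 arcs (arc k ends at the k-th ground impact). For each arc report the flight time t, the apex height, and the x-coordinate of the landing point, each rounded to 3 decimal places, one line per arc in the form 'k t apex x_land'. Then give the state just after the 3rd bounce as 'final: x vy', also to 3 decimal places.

1 3.107 22.076 26.380
2 2.716 9.042 49.435
3 1.738 3.704 64.190
final: 64.190 5.456

Arc 1: start y=17.310, vy=9.670 → t=3.107, apex=22.076, x_land=26.380, impact vy=-20.812
  bounce: vy ← 0.64·20.812 = 13.320
Arc 2: start y=0.000, vy=13.320 → t=2.716, apex=9.042, x_land=49.435, impact vy=-13.320
  bounce: vy ← 0.64·13.320 = 8.525
Arc 3: start y=0.000, vy=8.525 → t=1.738, apex=3.704, x_land=64.190, impact vy=-8.525
  bounce: vy ← 0.64·8.525 = 5.456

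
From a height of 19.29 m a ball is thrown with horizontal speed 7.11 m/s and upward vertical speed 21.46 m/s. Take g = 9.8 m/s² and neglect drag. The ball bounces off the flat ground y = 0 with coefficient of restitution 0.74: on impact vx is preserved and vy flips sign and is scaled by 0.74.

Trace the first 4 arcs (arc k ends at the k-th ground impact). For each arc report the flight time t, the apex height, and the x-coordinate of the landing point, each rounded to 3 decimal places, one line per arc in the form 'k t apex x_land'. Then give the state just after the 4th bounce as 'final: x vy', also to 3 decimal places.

Arc 1: start y=19.290, vy=21.460 → t=5.145, apex=42.787, x_land=36.579, impact vy=-28.959
  bounce: vy ← 0.74·28.959 = 21.430
Arc 2: start y=0.000, vy=21.430 → t=4.373, apex=23.430, x_land=67.674, impact vy=-21.430
  bounce: vy ← 0.74·21.430 = 15.858
Arc 3: start y=0.000, vy=15.858 → t=3.236, apex=12.830, x_land=90.684, impact vy=-15.858
  bounce: vy ← 0.74·15.858 = 11.735
Arc 4: start y=0.000, vy=11.735 → t=2.395, apex=7.026, x_land=107.712, impact vy=-11.735
  bounce: vy ← 0.74·11.735 = 8.684

1 5.145 42.787 36.579
2 4.373 23.430 67.674
3 3.236 12.830 90.684
4 2.395 7.026 107.712
final: 107.712 8.684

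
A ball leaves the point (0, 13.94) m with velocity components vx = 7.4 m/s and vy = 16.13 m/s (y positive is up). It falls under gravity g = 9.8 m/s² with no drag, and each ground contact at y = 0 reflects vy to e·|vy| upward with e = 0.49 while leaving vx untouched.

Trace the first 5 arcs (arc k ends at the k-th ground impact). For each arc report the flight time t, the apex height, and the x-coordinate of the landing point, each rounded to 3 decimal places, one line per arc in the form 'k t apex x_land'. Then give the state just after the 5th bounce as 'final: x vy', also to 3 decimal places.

1 4.003 27.214 29.619
2 2.310 6.534 46.710
3 1.132 1.569 55.084
4 0.555 0.377 59.188
5 0.272 0.090 61.198
final: 61.198 0.652

Arc 1: start y=13.940, vy=16.130 → t=4.003, apex=27.214, x_land=29.619, impact vy=-23.095
  bounce: vy ← 0.49·23.095 = 11.317
Arc 2: start y=0.000, vy=11.317 → t=2.310, apex=6.534, x_land=46.710, impact vy=-11.317
  bounce: vy ← 0.49·11.317 = 5.545
Arc 3: start y=0.000, vy=5.545 → t=1.132, apex=1.569, x_land=55.084, impact vy=-5.545
  bounce: vy ← 0.49·5.545 = 2.717
Arc 4: start y=0.000, vy=2.717 → t=0.555, apex=0.377, x_land=59.188, impact vy=-2.717
  bounce: vy ← 0.49·2.717 = 1.331
Arc 5: start y=0.000, vy=1.331 → t=0.272, apex=0.090, x_land=61.198, impact vy=-1.331
  bounce: vy ← 0.49·1.331 = 0.652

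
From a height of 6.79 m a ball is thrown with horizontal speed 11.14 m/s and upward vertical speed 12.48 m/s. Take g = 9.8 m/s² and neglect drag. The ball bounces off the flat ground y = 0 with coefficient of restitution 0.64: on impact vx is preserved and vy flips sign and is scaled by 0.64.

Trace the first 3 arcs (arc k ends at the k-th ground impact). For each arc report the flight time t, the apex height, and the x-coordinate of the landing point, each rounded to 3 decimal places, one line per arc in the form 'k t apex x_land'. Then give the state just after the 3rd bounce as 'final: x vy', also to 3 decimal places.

1 3.008 14.736 33.505
2 2.220 6.036 58.234
3 1.421 2.472 74.060
final: 74.060 4.455

Arc 1: start y=6.790, vy=12.480 → t=3.008, apex=14.736, x_land=33.505, impact vy=-16.995
  bounce: vy ← 0.64·16.995 = 10.877
Arc 2: start y=0.000, vy=10.877 → t=2.220, apex=6.036, x_land=58.234, impact vy=-10.877
  bounce: vy ← 0.64·10.877 = 6.961
Arc 3: start y=0.000, vy=6.961 → t=1.421, apex=2.472, x_land=74.060, impact vy=-6.961
  bounce: vy ← 0.64·6.961 = 4.455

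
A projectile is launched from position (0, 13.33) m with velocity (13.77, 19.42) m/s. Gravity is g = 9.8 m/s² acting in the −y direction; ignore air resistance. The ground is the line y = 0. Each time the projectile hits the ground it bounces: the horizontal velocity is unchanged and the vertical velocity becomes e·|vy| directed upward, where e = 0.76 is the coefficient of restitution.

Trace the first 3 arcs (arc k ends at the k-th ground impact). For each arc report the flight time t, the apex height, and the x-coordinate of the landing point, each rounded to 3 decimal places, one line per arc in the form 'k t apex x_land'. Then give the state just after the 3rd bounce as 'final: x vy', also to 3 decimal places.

1 4.560 32.572 62.789
2 3.919 18.813 116.753
3 2.978 10.867 157.765
final: 157.765 11.091

Arc 1: start y=13.330, vy=19.420 → t=4.560, apex=32.572, x_land=62.789, impact vy=-25.267
  bounce: vy ← 0.76·25.267 = 19.203
Arc 2: start y=0.000, vy=19.203 → t=3.919, apex=18.813, x_land=116.753, impact vy=-19.203
  bounce: vy ← 0.76·19.203 = 14.594
Arc 3: start y=0.000, vy=14.594 → t=2.978, apex=10.867, x_land=157.765, impact vy=-14.594
  bounce: vy ← 0.76·14.594 = 11.091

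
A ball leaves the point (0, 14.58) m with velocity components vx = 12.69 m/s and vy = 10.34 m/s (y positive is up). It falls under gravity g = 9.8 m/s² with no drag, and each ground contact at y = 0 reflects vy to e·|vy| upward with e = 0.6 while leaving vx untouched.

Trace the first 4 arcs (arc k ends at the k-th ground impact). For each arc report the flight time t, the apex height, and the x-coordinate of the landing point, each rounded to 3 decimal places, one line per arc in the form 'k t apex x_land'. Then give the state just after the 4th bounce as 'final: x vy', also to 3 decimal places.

1 3.077 20.035 39.049
2 2.426 7.213 69.841
3 1.456 2.597 88.316
4 0.874 0.935 99.402
final: 99.402 2.568

Arc 1: start y=14.580, vy=10.340 → t=3.077, apex=20.035, x_land=39.049, impact vy=-19.816
  bounce: vy ← 0.6·19.816 = 11.890
Arc 2: start y=0.000, vy=11.890 → t=2.426, apex=7.213, x_land=69.841, impact vy=-11.890
  bounce: vy ← 0.6·11.890 = 7.134
Arc 3: start y=0.000, vy=7.134 → t=1.456, apex=2.597, x_land=88.316, impact vy=-7.134
  bounce: vy ← 0.6·7.134 = 4.280
Arc 4: start y=0.000, vy=4.280 → t=0.874, apex=0.935, x_land=99.402, impact vy=-4.280
  bounce: vy ← 0.6·4.280 = 2.568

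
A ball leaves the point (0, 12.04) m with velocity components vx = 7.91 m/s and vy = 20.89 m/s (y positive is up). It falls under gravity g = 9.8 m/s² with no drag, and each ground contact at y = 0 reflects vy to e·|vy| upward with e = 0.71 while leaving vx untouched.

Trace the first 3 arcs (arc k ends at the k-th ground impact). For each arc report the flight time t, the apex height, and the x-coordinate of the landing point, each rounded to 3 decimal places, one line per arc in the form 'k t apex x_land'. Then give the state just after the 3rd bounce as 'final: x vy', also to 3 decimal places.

1 4.778 34.305 37.791
2 3.757 17.293 67.510
3 2.668 8.717 88.611
final: 88.611 9.281

Arc 1: start y=12.040, vy=20.890 → t=4.778, apex=34.305, x_land=37.791, impact vy=-25.930
  bounce: vy ← 0.71·25.930 = 18.410
Arc 2: start y=0.000, vy=18.410 → t=3.757, apex=17.293, x_land=67.510, impact vy=-18.410
  bounce: vy ← 0.71·18.410 = 13.071
Arc 3: start y=0.000, vy=13.071 → t=2.668, apex=8.717, x_land=88.611, impact vy=-13.071
  bounce: vy ← 0.71·13.071 = 9.281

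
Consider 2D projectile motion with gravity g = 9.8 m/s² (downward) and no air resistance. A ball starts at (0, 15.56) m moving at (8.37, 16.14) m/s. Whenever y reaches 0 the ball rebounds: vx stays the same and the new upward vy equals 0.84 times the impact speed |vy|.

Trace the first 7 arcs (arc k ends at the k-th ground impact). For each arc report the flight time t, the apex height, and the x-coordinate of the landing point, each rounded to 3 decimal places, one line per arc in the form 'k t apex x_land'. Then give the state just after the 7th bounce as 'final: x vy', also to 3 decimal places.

1 4.073 28.851 34.095
2 4.077 20.357 68.215
3 3.424 14.364 96.876
4 2.876 10.135 120.952
5 2.416 7.151 141.175
6 2.030 5.046 158.163
7 1.705 3.560 172.432
final: 172.432 7.017

Arc 1: start y=15.560, vy=16.140 → t=4.073, apex=28.851, x_land=34.095, impact vy=-23.780
  bounce: vy ← 0.84·23.780 = 19.975
Arc 2: start y=0.000, vy=19.975 → t=4.077, apex=20.357, x_land=68.215, impact vy=-19.975
  bounce: vy ← 0.84·19.975 = 16.779
Arc 3: start y=0.000, vy=16.779 → t=3.424, apex=14.364, x_land=96.876, impact vy=-16.779
  bounce: vy ← 0.84·16.779 = 14.094
Arc 4: start y=0.000, vy=14.094 → t=2.876, apex=10.135, x_land=120.952, impact vy=-14.094
  bounce: vy ← 0.84·14.094 = 11.839
Arc 5: start y=0.000, vy=11.839 → t=2.416, apex=7.151, x_land=141.175, impact vy=-11.839
  bounce: vy ← 0.84·11.839 = 9.945
Arc 6: start y=0.000, vy=9.945 → t=2.030, apex=5.046, x_land=158.163, impact vy=-9.945
  bounce: vy ← 0.84·9.945 = 8.354
Arc 7: start y=0.000, vy=8.354 → t=1.705, apex=3.560, x_land=172.432, impact vy=-8.354
  bounce: vy ← 0.84·8.354 = 7.017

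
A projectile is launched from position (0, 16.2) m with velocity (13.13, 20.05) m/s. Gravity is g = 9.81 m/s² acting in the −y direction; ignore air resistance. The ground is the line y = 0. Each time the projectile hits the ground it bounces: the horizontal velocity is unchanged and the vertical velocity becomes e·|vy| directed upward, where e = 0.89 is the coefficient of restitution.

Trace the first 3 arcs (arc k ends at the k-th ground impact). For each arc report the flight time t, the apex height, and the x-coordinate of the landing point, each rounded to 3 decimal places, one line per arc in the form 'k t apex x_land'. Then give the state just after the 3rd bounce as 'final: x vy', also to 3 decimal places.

Arc 1: start y=16.200, vy=20.050 → t=4.779, apex=36.689, x_land=62.746, impact vy=-26.830
  bounce: vy ← 0.89·26.830 = 23.879
Arc 2: start y=0.000, vy=23.879 → t=4.868, apex=29.062, x_land=126.665, impact vy=-23.879
  bounce: vy ← 0.89·23.879 = 21.252
Arc 3: start y=0.000, vy=21.252 → t=4.333, apex=23.020, x_land=183.554, impact vy=-21.252
  bounce: vy ← 0.89·21.252 = 18.914

1 4.779 36.689 62.746
2 4.868 29.062 126.665
3 4.333 23.020 183.554
final: 183.554 18.914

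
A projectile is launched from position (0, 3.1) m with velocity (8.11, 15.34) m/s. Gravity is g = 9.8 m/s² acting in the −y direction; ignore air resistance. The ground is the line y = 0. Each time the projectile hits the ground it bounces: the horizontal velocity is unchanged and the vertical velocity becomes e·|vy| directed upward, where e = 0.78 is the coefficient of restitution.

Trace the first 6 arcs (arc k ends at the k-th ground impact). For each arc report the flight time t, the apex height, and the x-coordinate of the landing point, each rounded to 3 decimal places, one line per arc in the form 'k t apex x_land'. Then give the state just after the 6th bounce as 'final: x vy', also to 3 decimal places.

1 3.321 15.106 26.934
2 2.739 9.190 49.148
3 2.136 5.591 66.475
4 1.666 3.402 79.989
5 1.300 2.070 90.531
6 1.014 1.259 98.753
final: 98.753 3.875

Arc 1: start y=3.100, vy=15.340 → t=3.321, apex=15.106, x_land=26.934, impact vy=-17.207
  bounce: vy ← 0.78·17.207 = 13.421
Arc 2: start y=0.000, vy=13.421 → t=2.739, apex=9.190, x_land=49.148, impact vy=-13.421
  bounce: vy ← 0.78·13.421 = 10.469
Arc 3: start y=0.000, vy=10.469 → t=2.136, apex=5.591, x_land=66.475, impact vy=-10.469
  bounce: vy ← 0.78·10.469 = 8.166
Arc 4: start y=0.000, vy=8.166 → t=1.666, apex=3.402, x_land=79.989, impact vy=-8.166
  bounce: vy ← 0.78·8.166 = 6.369
Arc 5: start y=0.000, vy=6.369 → t=1.300, apex=2.070, x_land=90.531, impact vy=-6.369
  bounce: vy ← 0.78·6.369 = 4.968
Arc 6: start y=0.000, vy=4.968 → t=1.014, apex=1.259, x_land=98.753, impact vy=-4.968
  bounce: vy ← 0.78·4.968 = 3.875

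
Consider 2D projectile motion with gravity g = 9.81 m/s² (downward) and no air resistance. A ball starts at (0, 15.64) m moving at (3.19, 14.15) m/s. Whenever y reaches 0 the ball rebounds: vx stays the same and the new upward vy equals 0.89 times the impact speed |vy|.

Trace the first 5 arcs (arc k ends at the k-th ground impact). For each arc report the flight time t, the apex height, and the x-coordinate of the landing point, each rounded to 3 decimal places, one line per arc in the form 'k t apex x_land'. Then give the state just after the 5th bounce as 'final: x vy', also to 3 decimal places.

1 3.738 25.845 11.924
2 4.086 20.472 24.958
3 3.636 16.216 36.558
4 3.236 12.844 46.882
5 2.880 10.174 56.071
final: 56.071 12.574

Arc 1: start y=15.640, vy=14.150 → t=3.738, apex=25.845, x_land=11.924, impact vy=-22.518
  bounce: vy ← 0.89·22.518 = 20.041
Arc 2: start y=0.000, vy=20.041 → t=4.086, apex=20.472, x_land=24.958, impact vy=-20.041
  bounce: vy ← 0.89·20.041 = 17.837
Arc 3: start y=0.000, vy=17.837 → t=3.636, apex=16.216, x_land=36.558, impact vy=-17.837
  bounce: vy ← 0.89·17.837 = 15.875
Arc 4: start y=0.000, vy=15.875 → t=3.236, apex=12.844, x_land=46.882, impact vy=-15.875
  bounce: vy ← 0.89·15.875 = 14.129
Arc 5: start y=0.000, vy=14.129 → t=2.880, apex=10.174, x_land=56.071, impact vy=-14.129
  bounce: vy ← 0.89·14.129 = 12.574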